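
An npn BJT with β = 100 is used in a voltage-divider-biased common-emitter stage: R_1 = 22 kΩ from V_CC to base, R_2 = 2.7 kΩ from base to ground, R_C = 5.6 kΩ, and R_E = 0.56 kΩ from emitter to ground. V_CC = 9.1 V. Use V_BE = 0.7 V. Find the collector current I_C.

Thevenize the base divider: V_Th = V_CC·R_2/(R_1+R_2) = 9.1×2.7/24.7 = 0.995 V, R_Th = R_1‖R_2 = 2.4 kΩ.
Base-emitter loop: V_Th = I_B·R_Th + V_BE + (β+1)I_B·R_E, so I_B = (0.995 − 0.7) / (2.4 + 101×0.56) = 0.005 mA.
I_C = β·I_B = 100×0.005 = 0.5 mA, and I_E = (β+1)I_B = 0.505 mA.
V_CE = V_CC − I_C·R_C − I_E·R_E = 9.1 − 0.5×5.6 − 0.505×0.56 = 6.02 V.
V_CE = 6.02 V > 0.2 V confirms active-region operation.

I_C ≈ 0.5 mA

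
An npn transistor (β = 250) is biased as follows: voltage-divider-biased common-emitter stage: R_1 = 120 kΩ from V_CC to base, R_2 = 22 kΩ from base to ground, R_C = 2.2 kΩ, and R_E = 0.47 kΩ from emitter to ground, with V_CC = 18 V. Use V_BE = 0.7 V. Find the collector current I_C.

Thevenize the base divider: V_Th = V_CC·R_2/(R_1+R_2) = 18×22/142 = 2.79 V, R_Th = R_1‖R_2 = 18.6 kΩ.
Base-emitter loop: V_Th = I_B·R_Th + V_BE + (β+1)I_B·R_E, so I_B = (2.79 − 0.7) / (18.6 + 251×0.47) = 0.0153 mA.
I_C = β·I_B = 250×0.0153 = 3.82 mA, and I_E = (β+1)I_B = 3.84 mA.
V_CE = V_CC − I_C·R_C − I_E·R_E = 18 − 3.82×2.2 − 3.84×0.47 = 7.78 V.
V_CE = 7.78 V > 0.2 V confirms active-region operation.

I_C ≈ 3.8 mA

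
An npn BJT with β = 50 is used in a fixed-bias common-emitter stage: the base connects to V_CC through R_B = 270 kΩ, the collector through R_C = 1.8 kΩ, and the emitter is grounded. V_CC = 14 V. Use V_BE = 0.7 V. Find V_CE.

V_CE ≈ 9.6 V

Base loop: V_CC = I_B·R_B + V_BE, so I_B = (14 − 0.7)/270 kΩ = 0.0493 mA.
In the active region I_C = β·I_B = 50 × 0.0493 = 2.46 mA.
Collector loop: V_CE = V_CC − I_C·R_C = 14 − 2.46×1.8 = 9.57 V.
Since V_CE = 9.57 V > V_CE(sat) ≈ 0.2 V, the transistor is in the active region as assumed.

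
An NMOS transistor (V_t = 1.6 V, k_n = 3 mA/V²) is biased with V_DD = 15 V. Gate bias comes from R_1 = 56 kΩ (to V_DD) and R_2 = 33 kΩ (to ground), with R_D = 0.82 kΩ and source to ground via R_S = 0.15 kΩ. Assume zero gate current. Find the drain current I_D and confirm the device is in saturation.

V_G = V_DD·R_2/(R_1+R_2) = 15×33/89 = 5.56 V.
Assume saturation: I_D = (k_n/2)(V_GS − V_t)² with V_GS = V_G − I_D·R_S = 5.56 − 0.15·I_D.
Substituting gives 0.0337·I_D² − 2.78·I_D + 23.5 = 0, with roots I_D = 9.57 or 72.9 mA.
The root I_D = 72.9 mA gives V_GS = -5.37 V ≤ V_t, so take I_D = 9.57 mA.
Then V_GS = 4.13 V and V_DS = V_DD − I_D(R_D+R_S) = 15 − 9.57×0.97 = 5.72 V.
Saturation requires V_DS ≥ V_GS − V_t = 2.53 V; 5.72 ≥ 2.53 ✓.

I_D ≈ 9.6 mA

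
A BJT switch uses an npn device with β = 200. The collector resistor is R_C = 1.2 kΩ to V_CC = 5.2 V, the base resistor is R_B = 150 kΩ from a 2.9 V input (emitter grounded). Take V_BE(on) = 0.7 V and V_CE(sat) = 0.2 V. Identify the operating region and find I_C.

Assume active. Base-emitter loop: I_B = (V_BB − V_BE)/R_B = (2.9 − 0.7)/150 = 0.0147 mA.
I_C = β·I_B = 200×0.0147 = 2.93 mA.
V_CE = V_CC − I_C·R_C = 5.2 − 2.93×1.2 = 1.68 V > V_CE(sat), so the active-region assumption holds.

active; I_C ≈ 2.9 mA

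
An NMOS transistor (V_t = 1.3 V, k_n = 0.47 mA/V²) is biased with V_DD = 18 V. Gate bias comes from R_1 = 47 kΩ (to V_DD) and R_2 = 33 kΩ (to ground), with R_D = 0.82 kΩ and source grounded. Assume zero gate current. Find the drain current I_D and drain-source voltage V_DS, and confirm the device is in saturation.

V_G = V_DD·R_2/(R_1+R_2) = 18×33/80 = 7.42 V. With the source grounded, V_GS = V_G = 7.42 V.
Assume saturation: I_D = (k_n/2)(V_GS − V_t)² = (0.47/2)×(7.42 − 1.3)² = 0.235×6.12² = 8.82 mA.
V_DS = V_DD − I_D·R_D = 18 − 8.82×0.82 = 10.8 V.
Saturation requires V_DS ≥ V_GS − V_t = 6.12 V; 10.8 ≥ 6.12 ✓.

I_D ≈ 8.8 mA, V_DS ≈ 11 V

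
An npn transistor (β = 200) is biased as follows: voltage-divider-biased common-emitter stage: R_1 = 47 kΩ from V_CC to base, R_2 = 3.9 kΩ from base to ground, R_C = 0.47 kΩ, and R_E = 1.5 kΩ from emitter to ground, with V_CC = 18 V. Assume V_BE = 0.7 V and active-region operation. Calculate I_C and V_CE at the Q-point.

Thevenize the base divider: V_Th = V_CC·R_2/(R_1+R_2) = 18×3.9/50.9 = 1.38 V, R_Th = R_1‖R_2 = 3.6 kΩ.
Base-emitter loop: V_Th = I_B·R_Th + V_BE + (β+1)I_B·R_E, so I_B = (1.38 − 0.7) / (3.6 + 201×1.5) = 0.00223 mA.
I_C = β·I_B = 200×0.00223 = 0.445 mA, and I_E = (β+1)I_B = 0.447 mA.
V_CE = V_CC − I_C·R_C − I_E·R_E = 18 − 0.445×0.47 − 0.447×1.5 = 17.1 V.
V_CE = 17.1 V > 0.2 V confirms active-region operation.

I_C ≈ 0.45 mA, V_CE ≈ 17 V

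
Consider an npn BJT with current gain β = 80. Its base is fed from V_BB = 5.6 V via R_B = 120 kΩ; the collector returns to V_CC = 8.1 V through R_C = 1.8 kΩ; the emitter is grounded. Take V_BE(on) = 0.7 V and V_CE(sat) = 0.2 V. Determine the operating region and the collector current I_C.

Assume active. Base-emitter loop: I_B = (V_BB − V_BE)/R_B = (5.6 − 0.7)/120 = 0.0408 mA.
I_C = β·I_B = 80×0.0408 = 3.27 mA.
V_CE = V_CC − I_C·R_C = 8.1 − 3.27×1.8 = 2.22 V > V_CE(sat), so the active-region assumption holds.

active; I_C ≈ 3.3 mA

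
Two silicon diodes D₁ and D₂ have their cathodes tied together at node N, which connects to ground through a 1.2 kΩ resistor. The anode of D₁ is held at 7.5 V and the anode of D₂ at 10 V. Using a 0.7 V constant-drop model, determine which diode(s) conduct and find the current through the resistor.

Assume both conduct. Then node N would need to be at both 7.5−0.7 = 6.8 V and 10−0.7 = 9.3 V, which is impossible.
Assume only D₂ conducts: V_N = 10 − 0.7 = 9.3 V, so I_R = 9.3/1.2 = 7.75 mA.
Check D₁: its anode-to-cathode voltage is 7.5 − 9.3 = -1.8 V < 0.7 V, so it is off. The assumption is consistent.

Only D₂ conducts; I_R ≈ 7.8 mA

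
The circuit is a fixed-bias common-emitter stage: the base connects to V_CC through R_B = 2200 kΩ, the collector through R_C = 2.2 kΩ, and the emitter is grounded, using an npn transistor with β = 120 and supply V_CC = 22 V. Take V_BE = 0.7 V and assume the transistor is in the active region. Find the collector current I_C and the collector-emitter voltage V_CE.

Base loop: V_CC = I_B·R_B + V_BE, so I_B = (22 − 0.7)/2200 kΩ = 0.00968 mA.
In the active region I_C = β·I_B = 120 × 0.00968 = 1.16 mA.
Collector loop: V_CE = V_CC − I_C·R_C = 22 − 1.16×2.2 = 19.4 V.
Since V_CE = 19.4 V > V_CE(sat) ≈ 0.2 V, the transistor is in the active region as assumed.

I_C ≈ 1.2 mA, V_CE ≈ 19 V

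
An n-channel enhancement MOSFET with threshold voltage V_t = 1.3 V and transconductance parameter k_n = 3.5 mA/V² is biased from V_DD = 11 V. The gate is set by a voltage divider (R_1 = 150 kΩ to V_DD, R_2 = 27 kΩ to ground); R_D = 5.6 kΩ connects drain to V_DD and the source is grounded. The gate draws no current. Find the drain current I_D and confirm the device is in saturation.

V_G = V_DD·R_2/(R_1+R_2) = 11×27/177 = 1.68 V. With the source grounded, V_GS = V_G = 1.68 V.
Assume saturation: I_D = (k_n/2)(V_GS − V_t)² = (3.5/2)×(1.68 − 1.3)² = 1.75×0.378² = 0.25 mA.
V_DS = V_DD − I_D·R_D = 11 − 0.25×5.6 = 9.6 V.
Saturation requires V_DS ≥ V_GS − V_t = 0.378 V; 9.6 ≥ 0.378 ✓.

I_D ≈ 0.25 mA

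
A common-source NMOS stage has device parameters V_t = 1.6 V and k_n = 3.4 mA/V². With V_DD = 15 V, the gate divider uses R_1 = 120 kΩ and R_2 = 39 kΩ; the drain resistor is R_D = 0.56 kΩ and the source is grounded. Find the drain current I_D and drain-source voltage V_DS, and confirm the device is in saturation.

V_G = V_DD·R_2/(R_1+R_2) = 15×39/159 = 3.68 V. With the source grounded, V_GS = V_G = 3.68 V.
Assume saturation: I_D = (k_n/2)(V_GS − V_t)² = (3.4/2)×(3.68 − 1.6)² = 1.7×2.08² = 7.35 mA.
V_DS = V_DD − I_D·R_D = 15 − 7.35×0.56 = 10.9 V.
Saturation requires V_DS ≥ V_GS − V_t = 2.08 V; 10.9 ≥ 2.08 ✓.

I_D ≈ 7.3 mA, V_DS ≈ 11 V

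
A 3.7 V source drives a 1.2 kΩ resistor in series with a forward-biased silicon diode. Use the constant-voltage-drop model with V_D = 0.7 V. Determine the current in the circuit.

KVL around the loop: 3.7 = V_D + I·R = 0.7 + I × 1.2 kΩ.
So I = (3.7 − 0.7) / 1.2 kΩ = 3 / 1.2 = 2.5 mA.

I ≈ 2.5 mA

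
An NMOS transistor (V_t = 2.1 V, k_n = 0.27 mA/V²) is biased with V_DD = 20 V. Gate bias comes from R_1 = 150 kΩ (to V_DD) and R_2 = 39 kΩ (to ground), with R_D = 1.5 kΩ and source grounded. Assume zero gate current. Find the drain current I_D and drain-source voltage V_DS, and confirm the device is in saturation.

I_D ≈ 0.55 mA, V_DS ≈ 19 V

V_G = V_DD·R_2/(R_1+R_2) = 20×39/189 = 4.13 V. With the source grounded, V_GS = V_G = 4.13 V.
Assume saturation: I_D = (k_n/2)(V_GS − V_t)² = (0.27/2)×(4.13 − 2.1)² = 0.135×2.03² = 0.555 mA.
V_DS = V_DD − I_D·R_D = 20 − 0.555×1.5 = 19.2 V.
Saturation requires V_DS ≥ V_GS − V_t = 2.03 V; 19.2 ≥ 2.03 ✓.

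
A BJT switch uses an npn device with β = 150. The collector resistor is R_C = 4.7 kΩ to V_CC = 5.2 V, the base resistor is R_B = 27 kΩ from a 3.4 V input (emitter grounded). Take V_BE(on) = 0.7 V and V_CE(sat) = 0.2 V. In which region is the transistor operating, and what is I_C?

Assume active: I_B = (3.4 − 0.7)/27 = 0.1 mA, giving I_C = β·I_B = 15 mA.
But then V_CE = 5.2 − 15×4.7 = -65.3 V < V_CE(sat) = 0.2 V — impossible in the active region.
So the transistor is saturated. With V_CE = 0.2 V, I_C = (V_CC − 0.2)/R_C = 5/4.7 = 1.06 mA.
Check: β·I_B = 15 mA > I_C = 1.06 mA, confirming saturation.

saturation; I_C ≈ 1.1 mA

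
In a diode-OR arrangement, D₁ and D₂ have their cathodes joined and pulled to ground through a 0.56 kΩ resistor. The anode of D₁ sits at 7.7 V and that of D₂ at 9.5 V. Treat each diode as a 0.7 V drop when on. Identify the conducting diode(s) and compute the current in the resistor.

Only D₂ conducts; I_R ≈ 16 mA

Assume both conduct. Then node N would need to be at both 7.7−0.7 = 7 V and 9.5−0.7 = 8.8 V, which is impossible.
Assume only D₂ conducts: V_N = 9.5 − 0.7 = 8.8 V, so I_R = 8.8/0.56 = 15.7 mA.
Check D₁: its anode-to-cathode voltage is 7.7 − 8.8 = -1.1 V < 0.7 V, so it is off. The assumption is consistent.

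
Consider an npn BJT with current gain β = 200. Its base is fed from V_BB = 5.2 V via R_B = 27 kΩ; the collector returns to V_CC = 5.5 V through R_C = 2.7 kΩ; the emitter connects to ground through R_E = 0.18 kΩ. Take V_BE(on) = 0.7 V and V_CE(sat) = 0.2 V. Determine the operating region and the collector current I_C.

saturation; I_C ≈ 1.8 mA

Assume active: I_B = (5.2 − 0.7)/(27 + 201×0.18) = 0.0712 mA, I_C = β·I_B = 14.2 mA.
Then V_CE = 5.5 − 14.2×2.7 − 14.3×0.18 = -35.5 V < 0.2 V — the active assumption fails.
Re-solve with V_CE = 0.2 V. KCL at the emitter: V_E/R_E = (V_BB−0.7−V_E)/R_B + (V_CC−0.2−V_E)/R_C, giving V_E = 0.357 V.
I_C = (V_CC − 0.2 − V_E)/R_C = (5.3 − 0.357)/2.7 = 1.83 mA.
Check: I_B = (4.5 − 0.357)/27 = 0.153 mA, and β·I_B = 30.7 mA > I_C, confirming saturation.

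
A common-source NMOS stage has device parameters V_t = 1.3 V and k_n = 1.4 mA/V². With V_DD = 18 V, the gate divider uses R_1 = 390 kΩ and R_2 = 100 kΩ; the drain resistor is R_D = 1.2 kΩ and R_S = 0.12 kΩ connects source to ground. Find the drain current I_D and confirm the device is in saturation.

V_G = V_DD·R_2/(R_1+R_2) = 18×100/490 = 3.67 V.
Assume saturation: I_D = (k_n/2)(V_GS − V_t)² with V_GS = V_G − I_D·R_S = 3.67 − 0.12·I_D.
Substituting gives 0.0101·I_D² − 1.4·I_D + 3.94 = 0, with roots I_D = 2.88 or 136 mA.
The root I_D = 136 mA gives V_GS = -12.6 V ≤ V_t, so take I_D = 2.88 mA.
Then V_GS = 3.33 V and V_DS = V_DD − I_D(R_D+R_S) = 18 − 2.88×1.32 = 14.2 V.
Saturation requires V_DS ≥ V_GS − V_t = 2.03 V; 14.2 ≥ 2.03 ✓.

I_D ≈ 2.9 mA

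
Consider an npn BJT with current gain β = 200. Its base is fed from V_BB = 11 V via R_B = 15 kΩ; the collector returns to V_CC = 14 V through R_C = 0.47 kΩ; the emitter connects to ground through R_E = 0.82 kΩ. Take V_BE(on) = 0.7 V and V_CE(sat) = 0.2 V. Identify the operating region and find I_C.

Assume active: I_B = (11 − 0.7)/(15 + 201×0.82) = 0.0573 mA, I_C = β·I_B = 11.5 mA.
Then V_CE = 14 − 11.5×0.47 − 11.5×0.82 = -0.825 V < 0.2 V — the active assumption fails.
Re-solve with V_CE = 0.2 V. KCL at the emitter: V_E/R_E = (V_BB−0.7−V_E)/R_B + (V_CC−0.2−V_E)/R_C, giving V_E = 8.8 V.
I_C = (V_CC − 0.2 − V_E)/R_C = (13.8 − 8.8)/0.47 = 10.6 mA.
Check: I_B = (10.3 − 8.8)/15 = 0.0999 mA, and β·I_B = 20 mA > I_C, confirming saturation.

saturation; I_C ≈ 11 mA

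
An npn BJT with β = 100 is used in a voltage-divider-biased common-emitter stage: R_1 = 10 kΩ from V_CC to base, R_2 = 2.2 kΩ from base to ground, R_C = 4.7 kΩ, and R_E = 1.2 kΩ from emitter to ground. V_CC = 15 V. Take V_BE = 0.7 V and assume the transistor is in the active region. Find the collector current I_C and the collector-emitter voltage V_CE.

I_C ≈ 1.6 mA, V_CE ≈ 5.4 V

Thevenize the base divider: V_Th = V_CC·R_2/(R_1+R_2) = 15×2.2/12.2 = 2.7 V, R_Th = R_1‖R_2 = 1.8 kΩ.
Base-emitter loop: V_Th = I_B·R_Th + V_BE + (β+1)I_B·R_E, so I_B = (2.7 − 0.7) / (1.8 + 101×1.2) = 0.0163 mA.
I_C = β·I_B = 100×0.0163 = 1.63 mA, and I_E = (β+1)I_B = 1.65 mA.
V_CE = V_CC − I_C·R_C − I_E·R_E = 15 − 1.63×4.7 − 1.65×1.2 = 5.36 V.
V_CE = 5.36 V > 0.2 V confirms active-region operation.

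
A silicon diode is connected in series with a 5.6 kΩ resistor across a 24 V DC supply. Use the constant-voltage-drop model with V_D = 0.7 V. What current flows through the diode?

KVL around the loop: 24 = V_D + I·R = 0.7 + I × 5.6 kΩ.
So I = (24 − 0.7) / 5.6 kΩ = 23.3 / 5.6 = 4.16 mA.

I ≈ 4.2 mA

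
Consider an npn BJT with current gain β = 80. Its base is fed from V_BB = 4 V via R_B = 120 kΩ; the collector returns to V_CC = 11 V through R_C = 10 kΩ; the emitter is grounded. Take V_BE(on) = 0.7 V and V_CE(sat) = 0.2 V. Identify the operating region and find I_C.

Assume active: I_B = (4 − 0.7)/120 = 0.0275 mA, giving I_C = β·I_B = 2.2 mA.
But then V_CE = 11 − 2.2×10 = -11 V < V_CE(sat) = 0.2 V — impossible in the active region.
So the transistor is saturated. With V_CE = 0.2 V, I_C = (V_CC − 0.2)/R_C = 10.8/10 = 1.08 mA.
Check: β·I_B = 2.2 mA > I_C = 1.08 mA, confirming saturation.

saturation; I_C ≈ 1.1 mA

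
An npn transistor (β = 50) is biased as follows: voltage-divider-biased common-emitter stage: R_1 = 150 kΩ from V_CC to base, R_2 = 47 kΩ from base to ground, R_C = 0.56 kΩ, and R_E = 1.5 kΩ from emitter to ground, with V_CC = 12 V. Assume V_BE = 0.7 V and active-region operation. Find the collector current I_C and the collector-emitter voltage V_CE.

Thevenize the base divider: V_Th = V_CC·R_2/(R_1+R_2) = 12×47/197 = 2.86 V, R_Th = R_1‖R_2 = 35.8 kΩ.
Base-emitter loop: V_Th = I_B·R_Th + V_BE + (β+1)I_B·R_E, so I_B = (2.86 − 0.7) / (35.8 + 51×1.5) = 0.0193 mA.
I_C = β·I_B = 50×0.0193 = 0.963 mA, and I_E = (β+1)I_B = 0.982 mA.
V_CE = V_CC − I_C·R_C − I_E·R_E = 12 − 0.963×0.56 − 0.982×1.5 = 9.99 V.
V_CE = 9.99 V > 0.2 V confirms active-region operation.

I_C ≈ 0.96 mA, V_CE ≈ 10 V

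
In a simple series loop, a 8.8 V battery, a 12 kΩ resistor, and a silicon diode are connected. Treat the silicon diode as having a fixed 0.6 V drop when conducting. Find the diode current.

I ≈ 0.68 mA

KVL around the loop: 8.8 = V_D + I·R = 0.6 + I × 12 kΩ.
So I = (8.8 − 0.6) / 12 kΩ = 8.2 / 12 = 0.683 mA.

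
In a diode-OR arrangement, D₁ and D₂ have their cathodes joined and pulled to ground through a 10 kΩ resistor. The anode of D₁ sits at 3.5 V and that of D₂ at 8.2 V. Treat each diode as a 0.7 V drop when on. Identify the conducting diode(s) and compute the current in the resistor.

Assume both conduct. Then node N would need to be at both 3.5−0.7 = 2.8 V and 8.2−0.7 = 7.5 V, which is impossible.
Assume only D₂ conducts: V_N = 8.2 − 0.7 = 7.5 V, so I_R = 7.5/10 = 0.75 mA.
Check D₁: its anode-to-cathode voltage is 3.5 − 7.5 = -4 V < 0.7 V, so it is off. The assumption is consistent.

Only D₂ conducts; I_R ≈ 0.75 mA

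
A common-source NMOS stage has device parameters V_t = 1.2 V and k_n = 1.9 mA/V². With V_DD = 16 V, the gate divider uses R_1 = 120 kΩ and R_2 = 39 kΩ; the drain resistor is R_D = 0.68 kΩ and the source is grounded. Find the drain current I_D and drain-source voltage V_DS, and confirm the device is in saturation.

V_G = V_DD·R_2/(R_1+R_2) = 16×39/159 = 3.92 V. With the source grounded, V_GS = V_G = 3.92 V.
Assume saturation: I_D = (k_n/2)(V_GS − V_t)² = (1.9/2)×(3.92 − 1.2)² = 0.95×2.72² = 7.05 mA.
V_DS = V_DD − I_D·R_D = 16 − 7.05×0.68 = 11.2 V.
Saturation requires V_DS ≥ V_GS − V_t = 2.72 V; 11.2 ≥ 2.72 ✓.

I_D ≈ 7.1 mA, V_DS ≈ 11 V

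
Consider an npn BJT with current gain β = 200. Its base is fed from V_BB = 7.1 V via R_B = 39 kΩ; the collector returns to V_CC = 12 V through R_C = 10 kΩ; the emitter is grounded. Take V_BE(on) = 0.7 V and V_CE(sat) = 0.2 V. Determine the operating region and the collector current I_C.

saturation; I_C ≈ 1.2 mA

Assume active: I_B = (7.1 − 0.7)/39 = 0.164 mA, giving I_C = β·I_B = 32.8 mA.
But then V_CE = 12 − 32.8×10 = -316 V < V_CE(sat) = 0.2 V — impossible in the active region.
So the transistor is saturated. With V_CE = 0.2 V, I_C = (V_CC − 0.2)/R_C = 11.8/10 = 1.18 mA.
Check: β·I_B = 32.8 mA > I_C = 1.18 mA, confirming saturation.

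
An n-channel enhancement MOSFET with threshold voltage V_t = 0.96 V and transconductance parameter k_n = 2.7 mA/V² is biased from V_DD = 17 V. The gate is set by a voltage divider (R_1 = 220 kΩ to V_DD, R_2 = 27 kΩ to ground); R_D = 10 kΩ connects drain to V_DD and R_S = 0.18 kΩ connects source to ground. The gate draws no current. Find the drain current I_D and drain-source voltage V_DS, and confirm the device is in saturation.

V_G = V_DD·R_2/(R_1+R_2) = 17×27/247 = 1.86 V.
Assume saturation: I_D = (k_n/2)(V_GS − V_t)² with V_GS = V_G − I_D·R_S = 1.86 − 0.18·I_D.
Substituting gives 0.0437·I_D² − 1.44·I_D + 1.09 = 0, with roots I_D = 0.777 or 32.1 mA.
The root I_D = 32.1 mA gives V_GS = -3.91 V ≤ V_t, so take I_D = 0.777 mA.
Then V_GS = 1.72 V and V_DS = V_DD − I_D(R_D+R_S) = 17 − 0.777×10.2 = 9.09 V.
Saturation requires V_DS ≥ V_GS − V_t = 0.758 V; 9.09 ≥ 0.758 ✓.

I_D ≈ 0.78 mA, V_DS ≈ 9.1 V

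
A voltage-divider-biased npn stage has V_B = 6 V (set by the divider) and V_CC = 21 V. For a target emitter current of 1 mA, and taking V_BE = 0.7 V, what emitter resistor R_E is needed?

R_E ≈ 5.3 kΩ

V_E = V_B − V_BE = 6 − 0.7 = 5.3 V.
R_E = V_E / I_E = 5.3 / 1 = 5.3 kΩ.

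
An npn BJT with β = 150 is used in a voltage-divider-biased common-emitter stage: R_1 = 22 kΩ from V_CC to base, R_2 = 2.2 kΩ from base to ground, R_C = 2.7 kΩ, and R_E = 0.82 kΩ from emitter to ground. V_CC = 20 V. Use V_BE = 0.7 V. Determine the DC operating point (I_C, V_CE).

I_C ≈ 1.3 mA, V_CE ≈ 15 V

Thevenize the base divider: V_Th = V_CC·R_2/(R_1+R_2) = 20×2.2/24.2 = 1.82 V, R_Th = R_1‖R_2 = 2 kΩ.
Base-emitter loop: V_Th = I_B·R_Th + V_BE + (β+1)I_B·R_E, so I_B = (1.82 − 0.7) / (2 + 151×0.82) = 0.00889 mA.
I_C = β·I_B = 150×0.00889 = 1.33 mA, and I_E = (β+1)I_B = 1.34 mA.
V_CE = V_CC − I_C·R_C − I_E·R_E = 20 − 1.33×2.7 − 1.34×0.82 = 15.3 V.
V_CE = 15.3 V > 0.2 V confirms active-region operation.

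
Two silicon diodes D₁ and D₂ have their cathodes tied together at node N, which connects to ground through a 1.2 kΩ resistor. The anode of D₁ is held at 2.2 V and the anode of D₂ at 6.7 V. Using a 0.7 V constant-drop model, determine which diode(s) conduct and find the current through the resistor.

Assume both conduct. Then node N would need to be at both 2.2−0.7 = 1.5 V and 6.7−0.7 = 6 V, which is impossible.
Assume only D₂ conducts: V_N = 6.7 − 0.7 = 6 V, so I_R = 6/1.2 = 5 mA.
Check D₁: its anode-to-cathode voltage is 2.2 − 6 = -3.8 V < 0.7 V, so it is off. The assumption is consistent.

Only D₂ conducts; I_R ≈ 5 mA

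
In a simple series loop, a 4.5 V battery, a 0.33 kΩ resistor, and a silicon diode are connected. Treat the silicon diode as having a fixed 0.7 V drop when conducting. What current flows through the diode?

KVL around the loop: 4.5 = V_D + I·R = 0.7 + I × 0.33 kΩ.
So I = (4.5 − 0.7) / 0.33 kΩ = 3.8 / 0.33 = 11.5 mA.

I ≈ 12 mA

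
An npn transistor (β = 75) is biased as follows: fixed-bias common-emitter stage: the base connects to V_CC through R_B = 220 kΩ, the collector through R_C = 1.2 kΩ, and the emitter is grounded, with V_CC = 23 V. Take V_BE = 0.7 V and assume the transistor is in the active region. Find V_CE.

V_CE ≈ 14 V

Base loop: V_CC = I_B·R_B + V_BE, so I_B = (23 − 0.7)/220 kΩ = 0.101 mA.
In the active region I_C = β·I_B = 75 × 0.101 = 7.6 mA.
Collector loop: V_CE = V_CC − I_C·R_C = 23 − 7.6×1.2 = 13.9 V.
Since V_CE = 13.9 V > V_CE(sat) ≈ 0.2 V, the transistor is in the active region as assumed.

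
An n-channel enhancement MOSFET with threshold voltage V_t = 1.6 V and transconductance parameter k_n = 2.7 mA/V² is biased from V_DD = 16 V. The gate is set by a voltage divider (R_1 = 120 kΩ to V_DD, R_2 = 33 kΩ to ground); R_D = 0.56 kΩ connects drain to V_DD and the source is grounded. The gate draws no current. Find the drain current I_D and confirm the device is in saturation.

I_D ≈ 4.6 mA

V_G = V_DD·R_2/(R_1+R_2) = 16×33/153 = 3.45 V. With the source grounded, V_GS = V_G = 3.45 V.
Assume saturation: I_D = (k_n/2)(V_GS − V_t)² = (2.7/2)×(3.45 − 1.6)² = 1.35×1.85² = 4.63 mA.
V_DS = V_DD − I_D·R_D = 16 − 4.63×0.56 = 13.4 V.
Saturation requires V_DS ≥ V_GS − V_t = 1.85 V; 13.4 ≥ 1.85 ✓.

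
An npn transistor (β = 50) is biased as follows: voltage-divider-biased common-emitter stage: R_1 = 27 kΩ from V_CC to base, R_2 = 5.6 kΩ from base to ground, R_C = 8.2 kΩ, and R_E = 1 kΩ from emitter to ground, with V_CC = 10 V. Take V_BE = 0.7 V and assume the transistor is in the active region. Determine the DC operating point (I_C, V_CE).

Thevenize the base divider: V_Th = V_CC·R_2/(R_1+R_2) = 10×5.6/32.6 = 1.72 V, R_Th = R_1‖R_2 = 4.64 kΩ.
Base-emitter loop: V_Th = I_B·R_Th + V_BE + (β+1)I_B·R_E, so I_B = (1.72 − 0.7) / (4.64 + 51×1) = 0.0183 mA.
I_C = β·I_B = 50×0.0183 = 0.915 mA, and I_E = (β+1)I_B = 0.933 mA.
V_CE = V_CC − I_C·R_C − I_E·R_E = 10 − 0.915×8.2 − 0.933×1 = 1.57 V.
V_CE = 1.57 V > 0.2 V confirms active-region operation.

I_C ≈ 0.91 mA, V_CE ≈ 1.6 V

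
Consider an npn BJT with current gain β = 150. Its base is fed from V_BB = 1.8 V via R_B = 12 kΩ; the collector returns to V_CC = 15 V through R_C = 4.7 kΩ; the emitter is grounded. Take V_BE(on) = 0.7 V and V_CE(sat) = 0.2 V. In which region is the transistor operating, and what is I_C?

Assume active: I_B = (1.8 − 0.7)/12 = 0.0917 mA, giving I_C = β·I_B = 13.8 mA.
But then V_CE = 15 − 13.8×4.7 = -49.6 V < V_CE(sat) = 0.2 V — impossible in the active region.
So the transistor is saturated. With V_CE = 0.2 V, I_C = (V_CC − 0.2)/R_C = 14.8/4.7 = 3.15 mA.
Check: β·I_B = 13.8 mA > I_C = 3.15 mA, confirming saturation.

saturation; I_C ≈ 3.1 mA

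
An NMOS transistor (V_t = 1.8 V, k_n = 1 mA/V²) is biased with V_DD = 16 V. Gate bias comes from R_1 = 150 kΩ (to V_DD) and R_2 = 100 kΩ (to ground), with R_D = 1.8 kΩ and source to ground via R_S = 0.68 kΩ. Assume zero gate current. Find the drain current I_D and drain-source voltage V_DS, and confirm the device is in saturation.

I_D ≈ 3.1 mA, V_DS ≈ 8.3 V

V_G = V_DD·R_2/(R_1+R_2) = 16×100/250 = 6.4 V.
Assume saturation: I_D = (k_n/2)(V_GS − V_t)² with V_GS = V_G − I_D·R_S = 6.4 − 0.68·I_D.
Substituting gives 0.231·I_D² − 4.13·I_D + 10.6 = 0, with roots I_D = 3.1 or 14.8 mA.
The root I_D = 14.8 mA gives V_GS = -3.63 V ≤ V_t, so take I_D = 3.1 mA.
Then V_GS = 4.29 V and V_DS = V_DD − I_D(R_D+R_S) = 16 − 3.1×2.48 = 8.31 V.
Saturation requires V_DS ≥ V_GS − V_t = 2.49 V; 8.31 ≥ 2.49 ✓.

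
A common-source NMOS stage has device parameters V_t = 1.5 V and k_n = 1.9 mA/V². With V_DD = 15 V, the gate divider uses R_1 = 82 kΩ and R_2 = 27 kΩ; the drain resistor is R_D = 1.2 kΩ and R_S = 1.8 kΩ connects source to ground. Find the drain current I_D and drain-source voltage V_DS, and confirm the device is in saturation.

I_D ≈ 0.74 mA, V_DS ≈ 13 V

V_G = V_DD·R_2/(R_1+R_2) = 15×27/109 = 3.72 V.
Assume saturation: I_D = (k_n/2)(V_GS − V_t)² with V_GS = V_G − I_D·R_S = 3.72 − 1.8·I_D.
Substituting gives 3.08·I_D² − 8.58·I_D + 4.66 = 0, with roots I_D = 0.74 or 2.05 mA.
The root I_D = 2.05 mA gives V_GS = 0.0324 V ≤ V_t, so take I_D = 0.74 mA.
Then V_GS = 2.38 V and V_DS = V_DD − I_D(R_D+R_S) = 15 − 0.74×3 = 12.8 V.
Saturation requires V_DS ≥ V_GS − V_t = 0.883 V; 12.8 ≥ 0.883 ✓.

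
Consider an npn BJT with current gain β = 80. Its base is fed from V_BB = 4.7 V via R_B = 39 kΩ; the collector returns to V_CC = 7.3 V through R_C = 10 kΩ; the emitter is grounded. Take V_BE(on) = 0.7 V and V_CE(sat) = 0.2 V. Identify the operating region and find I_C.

Assume active: I_B = (4.7 − 0.7)/39 = 0.103 mA, giving I_C = β·I_B = 8.21 mA.
But then V_CE = 7.3 − 8.21×10 = -74.8 V < V_CE(sat) = 0.2 V — impossible in the active region.
So the transistor is saturated. With V_CE = 0.2 V, I_C = (V_CC − 0.2)/R_C = 7.1/10 = 0.71 mA.
Check: β·I_B = 8.21 mA > I_C = 0.71 mA, confirming saturation.

saturation; I_C ≈ 0.71 mA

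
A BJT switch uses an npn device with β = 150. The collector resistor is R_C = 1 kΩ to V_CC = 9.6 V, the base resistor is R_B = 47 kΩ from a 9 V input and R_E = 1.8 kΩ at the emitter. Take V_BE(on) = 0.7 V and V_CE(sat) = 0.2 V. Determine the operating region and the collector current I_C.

saturation; I_C ≈ 3.3 mA

Assume active: I_B = (9 − 0.7)/(47 + 151×1.8) = 0.026 mA, I_C = β·I_B = 3.91 mA.
Then V_CE = 9.6 − 3.91×1 − 3.93×1.8 = -1.38 V < 0.2 V — the active assumption fails.
Re-solve with V_CE = 0.2 V. KCL at the emitter: V_E/R_E = (V_BB−0.7−V_E)/R_B + (V_CC−0.2−V_E)/R_C, giving V_E = 6.07 V.
I_C = (V_CC − 0.2 − V_E)/R_C = (9.4 − 6.07)/1 = 3.33 mA.
Check: I_B = (8.3 − 6.07)/47 = 0.0474 mA, and β·I_B = 7.11 mA > I_C, confirming saturation.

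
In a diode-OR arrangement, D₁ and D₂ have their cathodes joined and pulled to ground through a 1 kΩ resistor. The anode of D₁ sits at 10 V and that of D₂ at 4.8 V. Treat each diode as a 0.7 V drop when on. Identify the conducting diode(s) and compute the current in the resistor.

Assume both conduct. Then node N would need to be at both 10−0.7 = 9.3 V and 4.8−0.7 = 4.1 V, which is impossible.
Assume only D₁ conducts: V_N = 10 − 0.7 = 9.3 V, so I_R = 9.3/1 = 9.3 mA.
Check D₂: its anode-to-cathode voltage is 4.8 − 9.3 = -4.5 V < 0.7 V, so it is off. The assumption is consistent.

Only D₁ conducts; I_R ≈ 9.3 mA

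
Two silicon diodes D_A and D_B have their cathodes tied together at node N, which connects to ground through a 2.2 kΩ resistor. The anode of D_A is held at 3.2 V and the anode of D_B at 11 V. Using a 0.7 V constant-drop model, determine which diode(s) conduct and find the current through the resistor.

Assume both conduct. Then node N would need to be at both 3.2−0.7 = 2.5 V and 11−0.7 = 10.3 V, which is impossible.
Assume only D_B conducts: V_N = 11 − 0.7 = 10.3 V, so I_R = 10.3/2.2 = 4.68 mA.
Check D_A: its anode-to-cathode voltage is 3.2 − 10.3 = -7.1 V < 0.7 V, so it is off. The assumption is consistent.

Only D_B conducts; I_R ≈ 4.7 mA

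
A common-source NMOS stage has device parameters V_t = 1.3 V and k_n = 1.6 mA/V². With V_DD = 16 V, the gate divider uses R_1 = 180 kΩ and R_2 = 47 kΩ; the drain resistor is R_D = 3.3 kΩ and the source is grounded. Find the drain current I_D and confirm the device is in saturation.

V_G = V_DD·R_2/(R_1+R_2) = 16×47/227 = 3.31 V. With the source grounded, V_GS = V_G = 3.31 V.
Assume saturation: I_D = (k_n/2)(V_GS − V_t)² = (1.6/2)×(3.31 − 1.3)² = 0.8×2.01² = 3.24 mA.
V_DS = V_DD − I_D·R_D = 16 − 3.24×3.3 = 5.3 V.
Saturation requires V_DS ≥ V_GS − V_t = 2.01 V; 5.3 ≥ 2.01 ✓.

I_D ≈ 3.2 mA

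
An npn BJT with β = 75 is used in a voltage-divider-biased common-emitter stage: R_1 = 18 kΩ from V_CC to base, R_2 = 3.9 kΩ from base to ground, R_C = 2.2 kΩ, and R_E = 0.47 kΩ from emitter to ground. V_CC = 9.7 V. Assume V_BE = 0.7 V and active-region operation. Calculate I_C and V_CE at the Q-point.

Thevenize the base divider: V_Th = V_CC·R_2/(R_1+R_2) = 9.7×3.9/21.9 = 1.73 V, R_Th = R_1‖R_2 = 3.21 kΩ.
Base-emitter loop: V_Th = I_B·R_Th + V_BE + (β+1)I_B·R_E, so I_B = (1.73 − 0.7) / (3.21 + 76×0.47) = 0.0264 mA.
I_C = β·I_B = 75×0.0264 = 1.98 mA, and I_E = (β+1)I_B = 2.01 mA.
V_CE = V_CC − I_C·R_C − I_E·R_E = 9.7 − 1.98×2.2 − 2.01×0.47 = 4.4 V.
V_CE = 4.4 V > 0.2 V confirms active-region operation.

I_C ≈ 2 mA, V_CE ≈ 4.4 V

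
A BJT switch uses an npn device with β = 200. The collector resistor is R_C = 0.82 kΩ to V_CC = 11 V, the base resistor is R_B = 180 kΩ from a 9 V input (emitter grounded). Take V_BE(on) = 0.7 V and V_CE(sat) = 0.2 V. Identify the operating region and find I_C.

Assume active. Base-emitter loop: I_B = (V_BB − V_BE)/R_B = (9 − 0.7)/180 = 0.0461 mA.
I_C = β·I_B = 200×0.0461 = 9.22 mA.
V_CE = V_CC − I_C·R_C = 11 − 9.22×0.82 = 3.44 V > V_CE(sat), so the active-region assumption holds.

active; I_C ≈ 9.2 mA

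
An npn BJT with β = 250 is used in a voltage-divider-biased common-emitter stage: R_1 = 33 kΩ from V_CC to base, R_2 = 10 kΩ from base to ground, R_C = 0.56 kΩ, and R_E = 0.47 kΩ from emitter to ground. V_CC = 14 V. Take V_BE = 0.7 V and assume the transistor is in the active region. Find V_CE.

V_CE ≈ 8.8 V

Thevenize the base divider: V_Th = V_CC·R_2/(R_1+R_2) = 14×10/43 = 3.26 V, R_Th = R_1‖R_2 = 7.67 kΩ.
Base-emitter loop: V_Th = I_B·R_Th + V_BE + (β+1)I_B·R_E, so I_B = (3.26 − 0.7) / (7.67 + 251×0.47) = 0.0203 mA.
I_C = β·I_B = 250×0.0203 = 5.09 mA, and I_E = (β+1)I_B = 5.11 mA.
V_CE = V_CC − I_C·R_C − I_E·R_E = 14 − 5.09×0.56 − 5.11×0.47 = 8.75 V.
V_CE = 8.75 V > 0.2 V confirms active-region operation.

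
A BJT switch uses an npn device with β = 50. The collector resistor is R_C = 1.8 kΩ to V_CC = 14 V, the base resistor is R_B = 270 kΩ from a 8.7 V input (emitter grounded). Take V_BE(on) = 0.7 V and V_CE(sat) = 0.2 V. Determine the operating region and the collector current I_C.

active; I_C ≈ 1.5 mA

Assume active. Base-emitter loop: I_B = (V_BB − V_BE)/R_B = (8.7 − 0.7)/270 = 0.0296 mA.
I_C = β·I_B = 50×0.0296 = 1.48 mA.
V_CE = V_CC − I_C·R_C = 14 − 1.48×1.8 = 11.3 V > V_CE(sat), so the active-region assumption holds.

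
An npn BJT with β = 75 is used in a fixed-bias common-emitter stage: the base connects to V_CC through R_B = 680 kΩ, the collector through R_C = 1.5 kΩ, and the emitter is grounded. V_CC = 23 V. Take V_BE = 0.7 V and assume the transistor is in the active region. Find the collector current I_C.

I_C ≈ 2.5 mA

Base loop: V_CC = I_B·R_B + V_BE, so I_B = (23 − 0.7)/680 kΩ = 0.0328 mA.
In the active region I_C = β·I_B = 75 × 0.0328 = 2.46 mA.
Collector loop: V_CE = V_CC − I_C·R_C = 23 − 2.46×1.5 = 19.3 V.
Since V_CE = 19.3 V > V_CE(sat) ≈ 0.2 V, the transistor is in the active region as assumed.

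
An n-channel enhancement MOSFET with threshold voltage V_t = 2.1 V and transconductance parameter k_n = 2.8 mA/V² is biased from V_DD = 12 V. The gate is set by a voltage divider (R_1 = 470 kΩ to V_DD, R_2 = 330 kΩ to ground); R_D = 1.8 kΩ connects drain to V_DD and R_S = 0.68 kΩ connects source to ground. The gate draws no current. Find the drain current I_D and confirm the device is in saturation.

V_G = V_DD·R_2/(R_1+R_2) = 12×330/800 = 4.95 V.
Assume saturation: I_D = (k_n/2)(V_GS − V_t)² with V_GS = V_G − I_D·R_S = 4.95 − 0.68·I_D.
Substituting gives 0.647·I_D² − 6.43·I_D + 11.4 = 0, with roots I_D = 2.3 or 7.62 mA.
The root I_D = 7.62 mA gives V_GS = -0.233 V ≤ V_t, so take I_D = 2.3 mA.
Then V_GS = 3.38 V and V_DS = V_DD − I_D(R_D+R_S) = 12 − 2.3×2.48 = 6.28 V.
Saturation requires V_DS ≥ V_GS − V_t = 1.28 V; 6.28 ≥ 1.28 ✓.

I_D ≈ 2.3 mA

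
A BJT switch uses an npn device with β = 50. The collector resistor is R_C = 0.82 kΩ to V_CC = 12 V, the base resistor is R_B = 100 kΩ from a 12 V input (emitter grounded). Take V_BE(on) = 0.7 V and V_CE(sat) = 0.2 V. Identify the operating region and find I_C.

Assume active. Base-emitter loop: I_B = (V_BB − V_BE)/R_B = (12 − 0.7)/100 = 0.113 mA.
I_C = β·I_B = 50×0.113 = 5.65 mA.
V_CE = V_CC − I_C·R_C = 12 − 5.65×0.82 = 7.37 V > V_CE(sat), so the active-region assumption holds.

active; I_C ≈ 5.7 mA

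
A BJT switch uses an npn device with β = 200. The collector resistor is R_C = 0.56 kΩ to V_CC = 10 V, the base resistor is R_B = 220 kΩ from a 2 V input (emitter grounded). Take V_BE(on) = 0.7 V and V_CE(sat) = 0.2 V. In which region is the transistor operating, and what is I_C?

active; I_C ≈ 1.2 mA

Assume active. Base-emitter loop: I_B = (V_BB − V_BE)/R_B = (2 − 0.7)/220 = 0.00591 mA.
I_C = β·I_B = 200×0.00591 = 1.18 mA.
V_CE = V_CC − I_C·R_C = 10 − 1.18×0.56 = 9.34 V > V_CE(sat), so the active-region assumption holds.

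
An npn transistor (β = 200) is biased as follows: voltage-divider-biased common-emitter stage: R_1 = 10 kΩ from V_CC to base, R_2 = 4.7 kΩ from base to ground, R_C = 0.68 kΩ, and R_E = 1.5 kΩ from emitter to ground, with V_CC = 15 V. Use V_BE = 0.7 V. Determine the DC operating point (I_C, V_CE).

Thevenize the base divider: V_Th = V_CC·R_2/(R_1+R_2) = 15×4.7/14.7 = 4.8 V, R_Th = R_1‖R_2 = 3.2 kΩ.
Base-emitter loop: V_Th = I_B·R_Th + V_BE + (β+1)I_B·R_E, so I_B = (4.8 − 0.7) / (3.2 + 201×1.5) = 0.0134 mA.
I_C = β·I_B = 200×0.0134 = 2.69 mA, and I_E = (β+1)I_B = 2.7 mA.
V_CE = V_CC − I_C·R_C − I_E·R_E = 15 − 2.69×0.68 − 2.7×1.5 = 9.12 V.
V_CE = 9.12 V > 0.2 V confirms active-region operation.

I_C ≈ 2.7 mA, V_CE ≈ 9.1 V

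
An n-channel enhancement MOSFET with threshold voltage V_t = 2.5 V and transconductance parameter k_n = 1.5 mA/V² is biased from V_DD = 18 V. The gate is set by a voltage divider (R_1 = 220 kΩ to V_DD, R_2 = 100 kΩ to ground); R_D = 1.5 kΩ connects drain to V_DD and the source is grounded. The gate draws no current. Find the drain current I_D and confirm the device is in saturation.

V_G = V_DD·R_2/(R_1+R_2) = 18×100/320 = 5.62 V. With the source grounded, V_GS = V_G = 5.62 V.
Assume saturation: I_D = (k_n/2)(V_GS − V_t)² = (1.5/2)×(5.62 − 2.5)² = 0.75×3.12² = 7.32 mA.
V_DS = V_DD − I_D·R_D = 18 − 7.32×1.5 = 7.01 V.
Saturation requires V_DS ≥ V_GS − V_t = 3.12 V; 7.01 ≥ 3.12 ✓.

I_D ≈ 7.3 mA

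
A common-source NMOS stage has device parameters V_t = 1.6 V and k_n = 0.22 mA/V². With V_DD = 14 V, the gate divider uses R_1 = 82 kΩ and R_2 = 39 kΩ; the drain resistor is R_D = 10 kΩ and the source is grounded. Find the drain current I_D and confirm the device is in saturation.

I_D ≈ 0.93 mA

V_G = V_DD·R_2/(R_1+R_2) = 14×39/121 = 4.51 V. With the source grounded, V_GS = V_G = 4.51 V.
Assume saturation: I_D = (k_n/2)(V_GS − V_t)² = (0.22/2)×(4.51 − 1.6)² = 0.11×2.91² = 0.933 mA.
V_DS = V_DD − I_D·R_D = 14 − 0.933×10 = 4.67 V.
Saturation requires V_DS ≥ V_GS − V_t = 2.91 V; 4.67 ≥ 2.91 ✓.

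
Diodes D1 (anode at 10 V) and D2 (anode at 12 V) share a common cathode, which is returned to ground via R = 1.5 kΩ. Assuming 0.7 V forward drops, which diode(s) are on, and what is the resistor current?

Assume both conduct. Then node N would need to be at both 10−0.7 = 9.3 V and 12−0.7 = 11.3 V, which is impossible.
Assume only D2 conducts: V_N = 12 − 0.7 = 11.3 V, so I_R = 11.3/1.5 = 7.53 mA.
Check D1: its anode-to-cathode voltage is 10 − 11.3 = -1.3 V < 0.7 V, so it is off. The assumption is consistent.

Only D2 conducts; I_R ≈ 7.5 mA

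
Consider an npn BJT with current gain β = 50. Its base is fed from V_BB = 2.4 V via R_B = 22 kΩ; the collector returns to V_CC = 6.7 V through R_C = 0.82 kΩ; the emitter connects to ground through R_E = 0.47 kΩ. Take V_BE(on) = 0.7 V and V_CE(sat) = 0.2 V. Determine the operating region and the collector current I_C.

active; I_C ≈ 1.8 mA

Assume active. Base-emitter loop: I_B = (V_BB − V_BE)/(R_B + (β+1)R_E) = (2.4 − 0.7)/(22 + 51×0.47) = 0.037 mA.
I_C = β·I_B = 50×0.037 = 1.85 mA.
V_CE = V_CC − I_C·R_C − I_E·R_E = 6.7 − 1.85×0.82 − 1.89×0.47 = 4.3 V > V_CE(sat), so the active-region assumption holds.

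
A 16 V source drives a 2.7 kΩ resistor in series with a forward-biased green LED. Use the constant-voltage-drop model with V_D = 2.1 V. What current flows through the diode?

I ≈ 5.1 mA

KVL around the loop: 16 = V_D + I·R = 2.1 + I × 2.7 kΩ.
So I = (16 − 2.1) / 2.7 kΩ = 13.9 / 2.7 = 5.15 mA.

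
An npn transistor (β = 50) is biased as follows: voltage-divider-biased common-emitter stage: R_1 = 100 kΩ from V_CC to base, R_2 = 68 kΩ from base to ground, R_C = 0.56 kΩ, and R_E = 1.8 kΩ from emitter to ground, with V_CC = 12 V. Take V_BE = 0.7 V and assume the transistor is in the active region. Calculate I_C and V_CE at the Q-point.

Thevenize the base divider: V_Th = V_CC·R_2/(R_1+R_2) = 12×68/168 = 4.86 V, R_Th = R_1‖R_2 = 40.5 kΩ.
Base-emitter loop: V_Th = I_B·R_Th + V_BE + (β+1)I_B·R_E, so I_B = (4.86 − 0.7) / (40.5 + 51×1.8) = 0.0314 mA.
I_C = β·I_B = 50×0.0314 = 1.57 mA, and I_E = (β+1)I_B = 1.6 mA.
V_CE = V_CC − I_C·R_C − I_E·R_E = 12 − 1.57×0.56 − 1.6×1.8 = 8.23 V.
V_CE = 8.23 V > 0.2 V confirms active-region operation.

I_C ≈ 1.6 mA, V_CE ≈ 8.2 V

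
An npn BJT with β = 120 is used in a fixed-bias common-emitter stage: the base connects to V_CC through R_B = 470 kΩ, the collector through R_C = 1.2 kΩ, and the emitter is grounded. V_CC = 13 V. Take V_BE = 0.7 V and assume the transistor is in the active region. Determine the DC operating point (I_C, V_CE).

Base loop: V_CC = I_B·R_B + V_BE, so I_B = (13 − 0.7)/470 kΩ = 0.0262 mA.
In the active region I_C = β·I_B = 120 × 0.0262 = 3.14 mA.
Collector loop: V_CE = V_CC − I_C·R_C = 13 − 3.14×1.2 = 9.23 V.
Since V_CE = 9.23 V > V_CE(sat) ≈ 0.2 V, the transistor is in the active region as assumed.

I_C ≈ 3.1 mA, V_CE ≈ 9.2 V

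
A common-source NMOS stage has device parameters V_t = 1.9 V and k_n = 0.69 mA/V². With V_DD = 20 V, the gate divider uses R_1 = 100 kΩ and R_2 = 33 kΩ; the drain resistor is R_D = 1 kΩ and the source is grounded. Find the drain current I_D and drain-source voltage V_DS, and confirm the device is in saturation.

I_D ≈ 3.2 mA, V_DS ≈ 17 V

V_G = V_DD·R_2/(R_1+R_2) = 20×33/133 = 4.96 V. With the source grounded, V_GS = V_G = 4.96 V.
Assume saturation: I_D = (k_n/2)(V_GS − V_t)² = (0.69/2)×(4.96 − 1.9)² = 0.345×3.06² = 3.24 mA.
V_DS = V_DD − I_D·R_D = 20 − 3.24×1 = 16.8 V.
Saturation requires V_DS ≥ V_GS − V_t = 3.06 V; 16.8 ≥ 3.06 ✓.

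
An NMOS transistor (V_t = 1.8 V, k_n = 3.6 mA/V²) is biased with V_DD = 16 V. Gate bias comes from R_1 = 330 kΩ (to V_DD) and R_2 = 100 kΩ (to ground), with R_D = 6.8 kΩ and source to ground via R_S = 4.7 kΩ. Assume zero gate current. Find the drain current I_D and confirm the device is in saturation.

I_D ≈ 0.32 mA

V_G = V_DD·R_2/(R_1+R_2) = 16×100/430 = 3.72 V.
Assume saturation: I_D = (k_n/2)(V_GS − V_t)² with V_GS = V_G − I_D·R_S = 3.72 − 4.7·I_D.
Substituting gives 39.8·I_D² − 33.5·I_D + 6.64 = 0, with roots I_D = 0.319 or 0.523 mA.
The root I_D = 0.523 mA gives V_GS = 1.26 V ≤ V_t, so take I_D = 0.319 mA.
Then V_GS = 2.22 V and V_DS = V_DD − I_D(R_D+R_S) = 16 − 0.319×11.5 = 12.3 V.
Saturation requires V_DS ≥ V_GS − V_t = 0.421 V; 12.3 ≥ 0.421 ✓.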